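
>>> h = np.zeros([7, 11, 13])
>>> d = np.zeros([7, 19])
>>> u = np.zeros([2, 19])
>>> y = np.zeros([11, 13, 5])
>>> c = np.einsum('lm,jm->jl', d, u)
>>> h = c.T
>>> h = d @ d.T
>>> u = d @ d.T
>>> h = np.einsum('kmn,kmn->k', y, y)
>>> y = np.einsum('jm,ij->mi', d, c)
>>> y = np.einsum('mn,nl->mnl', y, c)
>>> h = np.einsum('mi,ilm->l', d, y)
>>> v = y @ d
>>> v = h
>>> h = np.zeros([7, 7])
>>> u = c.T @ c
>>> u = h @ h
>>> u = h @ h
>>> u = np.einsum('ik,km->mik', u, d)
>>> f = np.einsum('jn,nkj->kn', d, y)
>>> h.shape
(7, 7)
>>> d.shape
(7, 19)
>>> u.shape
(19, 7, 7)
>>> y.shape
(19, 2, 7)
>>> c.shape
(2, 7)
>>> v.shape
(2,)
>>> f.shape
(2, 19)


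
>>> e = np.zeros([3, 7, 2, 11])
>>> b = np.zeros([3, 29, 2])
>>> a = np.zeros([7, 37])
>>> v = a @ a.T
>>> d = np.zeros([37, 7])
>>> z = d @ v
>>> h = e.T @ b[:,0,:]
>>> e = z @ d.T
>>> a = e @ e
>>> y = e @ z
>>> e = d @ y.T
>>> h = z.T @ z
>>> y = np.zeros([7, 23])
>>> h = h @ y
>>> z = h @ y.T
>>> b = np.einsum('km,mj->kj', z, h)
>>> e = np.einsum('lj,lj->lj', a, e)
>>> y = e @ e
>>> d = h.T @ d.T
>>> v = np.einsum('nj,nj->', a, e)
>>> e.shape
(37, 37)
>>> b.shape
(7, 23)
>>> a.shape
(37, 37)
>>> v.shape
()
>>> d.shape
(23, 37)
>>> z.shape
(7, 7)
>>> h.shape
(7, 23)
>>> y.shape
(37, 37)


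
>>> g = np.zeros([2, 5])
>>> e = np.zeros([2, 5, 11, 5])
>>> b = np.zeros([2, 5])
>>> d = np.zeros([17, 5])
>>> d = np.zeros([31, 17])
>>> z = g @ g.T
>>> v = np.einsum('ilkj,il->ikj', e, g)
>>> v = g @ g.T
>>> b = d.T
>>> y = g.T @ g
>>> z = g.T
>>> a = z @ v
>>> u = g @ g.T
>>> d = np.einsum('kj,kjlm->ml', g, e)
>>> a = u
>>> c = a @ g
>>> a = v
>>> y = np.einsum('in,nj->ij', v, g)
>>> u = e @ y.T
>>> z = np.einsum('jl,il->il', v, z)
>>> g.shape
(2, 5)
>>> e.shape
(2, 5, 11, 5)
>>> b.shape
(17, 31)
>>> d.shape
(5, 11)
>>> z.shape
(5, 2)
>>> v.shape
(2, 2)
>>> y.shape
(2, 5)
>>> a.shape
(2, 2)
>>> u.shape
(2, 5, 11, 2)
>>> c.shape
(2, 5)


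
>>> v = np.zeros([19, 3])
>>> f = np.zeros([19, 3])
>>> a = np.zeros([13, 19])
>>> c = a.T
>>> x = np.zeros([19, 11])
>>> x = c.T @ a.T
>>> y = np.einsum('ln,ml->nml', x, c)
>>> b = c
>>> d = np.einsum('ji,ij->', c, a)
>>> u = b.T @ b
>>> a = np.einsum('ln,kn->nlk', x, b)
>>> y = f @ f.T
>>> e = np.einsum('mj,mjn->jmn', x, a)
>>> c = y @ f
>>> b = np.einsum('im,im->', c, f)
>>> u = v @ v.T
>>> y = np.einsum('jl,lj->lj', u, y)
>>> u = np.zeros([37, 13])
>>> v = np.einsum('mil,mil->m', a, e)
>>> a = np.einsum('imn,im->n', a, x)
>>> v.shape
(13,)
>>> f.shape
(19, 3)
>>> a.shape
(19,)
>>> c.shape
(19, 3)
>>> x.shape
(13, 13)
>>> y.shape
(19, 19)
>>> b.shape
()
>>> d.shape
()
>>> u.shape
(37, 13)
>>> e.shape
(13, 13, 19)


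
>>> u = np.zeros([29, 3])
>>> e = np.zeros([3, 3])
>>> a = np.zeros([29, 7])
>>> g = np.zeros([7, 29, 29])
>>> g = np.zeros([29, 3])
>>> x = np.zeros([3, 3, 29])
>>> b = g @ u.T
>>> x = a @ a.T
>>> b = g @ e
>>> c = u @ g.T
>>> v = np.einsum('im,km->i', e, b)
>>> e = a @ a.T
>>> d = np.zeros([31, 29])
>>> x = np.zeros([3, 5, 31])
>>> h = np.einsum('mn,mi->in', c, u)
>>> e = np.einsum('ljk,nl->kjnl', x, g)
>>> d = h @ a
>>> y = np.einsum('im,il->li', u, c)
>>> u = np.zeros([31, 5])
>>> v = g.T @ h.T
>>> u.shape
(31, 5)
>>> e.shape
(31, 5, 29, 3)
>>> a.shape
(29, 7)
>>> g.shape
(29, 3)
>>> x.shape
(3, 5, 31)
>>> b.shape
(29, 3)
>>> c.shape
(29, 29)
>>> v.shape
(3, 3)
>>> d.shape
(3, 7)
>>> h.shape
(3, 29)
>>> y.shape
(29, 29)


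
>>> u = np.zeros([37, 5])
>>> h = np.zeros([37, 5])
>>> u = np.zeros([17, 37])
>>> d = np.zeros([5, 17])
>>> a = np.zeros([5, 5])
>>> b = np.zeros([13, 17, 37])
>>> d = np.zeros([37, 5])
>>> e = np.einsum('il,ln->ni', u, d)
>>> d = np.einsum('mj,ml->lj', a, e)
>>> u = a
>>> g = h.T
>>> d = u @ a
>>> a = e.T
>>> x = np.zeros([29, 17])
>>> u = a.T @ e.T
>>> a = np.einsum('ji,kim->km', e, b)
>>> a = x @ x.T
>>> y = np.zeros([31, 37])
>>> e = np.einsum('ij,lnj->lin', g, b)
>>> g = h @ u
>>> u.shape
(5, 5)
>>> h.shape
(37, 5)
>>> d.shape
(5, 5)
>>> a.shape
(29, 29)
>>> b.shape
(13, 17, 37)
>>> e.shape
(13, 5, 17)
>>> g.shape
(37, 5)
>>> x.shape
(29, 17)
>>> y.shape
(31, 37)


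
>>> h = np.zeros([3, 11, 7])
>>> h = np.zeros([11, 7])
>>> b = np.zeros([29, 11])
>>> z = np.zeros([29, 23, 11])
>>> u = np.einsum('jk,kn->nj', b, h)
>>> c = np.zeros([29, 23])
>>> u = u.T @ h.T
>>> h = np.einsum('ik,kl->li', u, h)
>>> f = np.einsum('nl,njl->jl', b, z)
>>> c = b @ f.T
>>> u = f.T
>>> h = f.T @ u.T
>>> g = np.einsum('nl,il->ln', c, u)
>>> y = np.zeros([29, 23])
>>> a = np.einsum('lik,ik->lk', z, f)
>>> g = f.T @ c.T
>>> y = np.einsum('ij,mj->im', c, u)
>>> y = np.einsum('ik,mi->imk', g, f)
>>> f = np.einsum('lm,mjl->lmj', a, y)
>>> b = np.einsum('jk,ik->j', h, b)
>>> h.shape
(11, 11)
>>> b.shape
(11,)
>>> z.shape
(29, 23, 11)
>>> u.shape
(11, 23)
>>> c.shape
(29, 23)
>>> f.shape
(29, 11, 23)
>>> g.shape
(11, 29)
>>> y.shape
(11, 23, 29)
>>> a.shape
(29, 11)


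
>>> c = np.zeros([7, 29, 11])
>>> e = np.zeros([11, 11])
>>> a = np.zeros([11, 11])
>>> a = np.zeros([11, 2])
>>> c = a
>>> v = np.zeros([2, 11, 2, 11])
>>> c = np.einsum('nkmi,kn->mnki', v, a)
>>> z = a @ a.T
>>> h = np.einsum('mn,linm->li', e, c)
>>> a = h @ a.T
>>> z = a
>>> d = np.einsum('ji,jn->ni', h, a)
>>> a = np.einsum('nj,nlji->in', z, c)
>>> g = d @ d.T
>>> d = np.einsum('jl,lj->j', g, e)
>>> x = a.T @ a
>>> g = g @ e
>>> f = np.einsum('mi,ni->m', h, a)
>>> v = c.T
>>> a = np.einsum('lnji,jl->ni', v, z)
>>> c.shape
(2, 2, 11, 11)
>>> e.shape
(11, 11)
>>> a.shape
(11, 2)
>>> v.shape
(11, 11, 2, 2)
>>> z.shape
(2, 11)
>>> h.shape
(2, 2)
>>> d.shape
(11,)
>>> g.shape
(11, 11)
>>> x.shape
(2, 2)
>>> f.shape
(2,)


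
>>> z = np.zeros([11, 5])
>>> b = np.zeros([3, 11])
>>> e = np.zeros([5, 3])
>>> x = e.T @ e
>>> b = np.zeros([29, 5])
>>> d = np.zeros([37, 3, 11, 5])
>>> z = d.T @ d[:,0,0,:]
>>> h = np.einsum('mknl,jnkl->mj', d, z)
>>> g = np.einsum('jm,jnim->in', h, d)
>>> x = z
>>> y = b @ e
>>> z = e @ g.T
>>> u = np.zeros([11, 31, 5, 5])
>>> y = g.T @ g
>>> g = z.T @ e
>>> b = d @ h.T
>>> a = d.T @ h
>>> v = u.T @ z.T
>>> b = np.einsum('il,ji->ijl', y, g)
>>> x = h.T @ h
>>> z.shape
(5, 11)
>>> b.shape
(3, 11, 3)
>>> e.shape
(5, 3)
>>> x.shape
(5, 5)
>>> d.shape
(37, 3, 11, 5)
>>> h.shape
(37, 5)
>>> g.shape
(11, 3)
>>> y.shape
(3, 3)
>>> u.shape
(11, 31, 5, 5)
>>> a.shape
(5, 11, 3, 5)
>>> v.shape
(5, 5, 31, 5)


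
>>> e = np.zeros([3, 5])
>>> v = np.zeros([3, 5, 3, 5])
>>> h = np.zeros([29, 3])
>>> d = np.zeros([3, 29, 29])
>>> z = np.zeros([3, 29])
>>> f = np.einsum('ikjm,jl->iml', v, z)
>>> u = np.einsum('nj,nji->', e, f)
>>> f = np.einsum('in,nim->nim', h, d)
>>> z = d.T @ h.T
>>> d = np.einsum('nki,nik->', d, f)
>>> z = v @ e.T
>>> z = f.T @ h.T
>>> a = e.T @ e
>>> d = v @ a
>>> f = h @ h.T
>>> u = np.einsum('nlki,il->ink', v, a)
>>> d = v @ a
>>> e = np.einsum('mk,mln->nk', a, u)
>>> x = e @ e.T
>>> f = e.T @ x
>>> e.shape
(3, 5)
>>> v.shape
(3, 5, 3, 5)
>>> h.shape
(29, 3)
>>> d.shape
(3, 5, 3, 5)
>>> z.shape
(29, 29, 29)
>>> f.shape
(5, 3)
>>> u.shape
(5, 3, 3)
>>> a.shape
(5, 5)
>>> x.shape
(3, 3)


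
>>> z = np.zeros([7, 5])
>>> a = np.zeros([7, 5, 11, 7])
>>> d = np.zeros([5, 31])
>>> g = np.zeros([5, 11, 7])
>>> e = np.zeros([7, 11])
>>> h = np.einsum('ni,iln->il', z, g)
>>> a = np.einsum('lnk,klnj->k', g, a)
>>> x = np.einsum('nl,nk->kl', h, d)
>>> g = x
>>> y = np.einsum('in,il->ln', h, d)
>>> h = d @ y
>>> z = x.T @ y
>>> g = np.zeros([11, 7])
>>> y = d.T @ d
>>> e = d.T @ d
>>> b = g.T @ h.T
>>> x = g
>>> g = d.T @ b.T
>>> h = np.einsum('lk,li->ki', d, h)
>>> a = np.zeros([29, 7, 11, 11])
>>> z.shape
(11, 11)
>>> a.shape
(29, 7, 11, 11)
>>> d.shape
(5, 31)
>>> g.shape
(31, 7)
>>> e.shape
(31, 31)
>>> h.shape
(31, 11)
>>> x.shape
(11, 7)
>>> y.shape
(31, 31)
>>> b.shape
(7, 5)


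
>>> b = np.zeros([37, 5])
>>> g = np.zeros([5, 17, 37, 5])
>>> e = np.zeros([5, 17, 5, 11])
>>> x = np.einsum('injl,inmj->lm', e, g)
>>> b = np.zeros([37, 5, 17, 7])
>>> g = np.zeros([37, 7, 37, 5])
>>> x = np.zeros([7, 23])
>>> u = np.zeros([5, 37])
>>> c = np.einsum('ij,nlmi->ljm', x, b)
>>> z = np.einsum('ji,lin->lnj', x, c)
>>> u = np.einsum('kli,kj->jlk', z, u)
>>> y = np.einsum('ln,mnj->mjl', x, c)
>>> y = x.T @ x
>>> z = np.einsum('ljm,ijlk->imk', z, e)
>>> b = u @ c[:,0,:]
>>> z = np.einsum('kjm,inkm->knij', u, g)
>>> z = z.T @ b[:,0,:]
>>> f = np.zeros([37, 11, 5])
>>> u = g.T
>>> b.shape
(37, 17, 17)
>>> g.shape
(37, 7, 37, 5)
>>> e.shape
(5, 17, 5, 11)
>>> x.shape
(7, 23)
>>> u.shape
(5, 37, 7, 37)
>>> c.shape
(5, 23, 17)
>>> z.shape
(17, 37, 7, 17)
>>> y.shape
(23, 23)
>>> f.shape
(37, 11, 5)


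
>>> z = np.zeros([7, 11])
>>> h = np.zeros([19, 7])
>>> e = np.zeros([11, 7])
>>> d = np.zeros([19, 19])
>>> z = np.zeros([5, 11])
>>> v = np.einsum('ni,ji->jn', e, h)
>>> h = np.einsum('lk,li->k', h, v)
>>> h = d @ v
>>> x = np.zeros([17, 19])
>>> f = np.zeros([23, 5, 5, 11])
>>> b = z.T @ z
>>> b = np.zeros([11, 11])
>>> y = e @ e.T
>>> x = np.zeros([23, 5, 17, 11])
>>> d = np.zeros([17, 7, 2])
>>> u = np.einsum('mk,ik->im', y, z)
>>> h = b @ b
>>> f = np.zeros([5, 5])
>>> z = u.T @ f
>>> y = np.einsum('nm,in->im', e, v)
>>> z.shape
(11, 5)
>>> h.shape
(11, 11)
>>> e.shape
(11, 7)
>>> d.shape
(17, 7, 2)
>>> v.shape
(19, 11)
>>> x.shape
(23, 5, 17, 11)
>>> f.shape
(5, 5)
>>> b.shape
(11, 11)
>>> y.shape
(19, 7)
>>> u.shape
(5, 11)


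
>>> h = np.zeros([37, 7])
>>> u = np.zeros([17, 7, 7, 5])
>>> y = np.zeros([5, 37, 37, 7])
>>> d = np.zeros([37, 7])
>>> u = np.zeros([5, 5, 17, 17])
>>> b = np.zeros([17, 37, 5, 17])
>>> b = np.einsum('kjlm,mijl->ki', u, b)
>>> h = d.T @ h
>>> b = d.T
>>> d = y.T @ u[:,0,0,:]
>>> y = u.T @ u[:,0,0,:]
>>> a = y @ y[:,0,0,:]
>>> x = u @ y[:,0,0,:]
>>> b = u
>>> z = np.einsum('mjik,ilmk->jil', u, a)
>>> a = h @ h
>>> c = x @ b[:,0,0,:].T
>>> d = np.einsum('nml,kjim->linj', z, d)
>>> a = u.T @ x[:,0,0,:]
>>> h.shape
(7, 7)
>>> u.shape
(5, 5, 17, 17)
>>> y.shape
(17, 17, 5, 17)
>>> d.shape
(17, 37, 5, 37)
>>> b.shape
(5, 5, 17, 17)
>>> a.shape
(17, 17, 5, 17)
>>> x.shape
(5, 5, 17, 17)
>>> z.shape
(5, 17, 17)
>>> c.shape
(5, 5, 17, 5)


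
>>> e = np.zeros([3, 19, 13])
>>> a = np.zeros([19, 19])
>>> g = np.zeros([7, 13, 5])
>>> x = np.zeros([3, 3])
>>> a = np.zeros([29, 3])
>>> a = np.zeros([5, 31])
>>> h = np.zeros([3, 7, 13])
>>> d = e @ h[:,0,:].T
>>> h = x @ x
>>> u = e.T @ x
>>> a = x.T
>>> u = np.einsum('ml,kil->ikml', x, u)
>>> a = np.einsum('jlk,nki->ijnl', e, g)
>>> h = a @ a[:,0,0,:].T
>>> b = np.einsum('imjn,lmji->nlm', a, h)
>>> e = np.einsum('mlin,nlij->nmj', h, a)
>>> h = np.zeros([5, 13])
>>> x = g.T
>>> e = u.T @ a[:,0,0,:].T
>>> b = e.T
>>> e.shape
(3, 3, 13, 5)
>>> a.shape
(5, 3, 7, 19)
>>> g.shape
(7, 13, 5)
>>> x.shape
(5, 13, 7)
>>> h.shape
(5, 13)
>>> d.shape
(3, 19, 3)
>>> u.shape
(19, 13, 3, 3)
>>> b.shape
(5, 13, 3, 3)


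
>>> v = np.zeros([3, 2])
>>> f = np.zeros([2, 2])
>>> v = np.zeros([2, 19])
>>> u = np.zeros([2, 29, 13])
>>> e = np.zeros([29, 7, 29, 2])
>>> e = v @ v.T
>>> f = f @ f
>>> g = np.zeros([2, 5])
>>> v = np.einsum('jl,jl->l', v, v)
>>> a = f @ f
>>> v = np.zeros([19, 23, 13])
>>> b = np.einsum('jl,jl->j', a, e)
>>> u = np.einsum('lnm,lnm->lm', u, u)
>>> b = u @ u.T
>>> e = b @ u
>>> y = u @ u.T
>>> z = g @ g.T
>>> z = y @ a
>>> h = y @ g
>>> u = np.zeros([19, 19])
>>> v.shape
(19, 23, 13)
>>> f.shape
(2, 2)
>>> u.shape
(19, 19)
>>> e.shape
(2, 13)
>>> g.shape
(2, 5)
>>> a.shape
(2, 2)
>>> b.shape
(2, 2)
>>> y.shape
(2, 2)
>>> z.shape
(2, 2)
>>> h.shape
(2, 5)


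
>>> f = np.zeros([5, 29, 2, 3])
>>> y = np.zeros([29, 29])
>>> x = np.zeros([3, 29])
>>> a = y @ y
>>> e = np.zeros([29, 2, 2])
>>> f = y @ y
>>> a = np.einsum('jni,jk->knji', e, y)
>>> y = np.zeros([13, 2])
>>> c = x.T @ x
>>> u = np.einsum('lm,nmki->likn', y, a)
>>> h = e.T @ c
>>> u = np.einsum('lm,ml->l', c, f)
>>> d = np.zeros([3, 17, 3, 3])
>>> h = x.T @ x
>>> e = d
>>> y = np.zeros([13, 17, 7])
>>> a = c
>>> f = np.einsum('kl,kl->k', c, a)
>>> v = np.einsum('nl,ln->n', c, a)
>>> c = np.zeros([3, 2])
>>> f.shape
(29,)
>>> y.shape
(13, 17, 7)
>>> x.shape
(3, 29)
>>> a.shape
(29, 29)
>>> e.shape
(3, 17, 3, 3)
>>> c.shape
(3, 2)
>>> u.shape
(29,)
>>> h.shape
(29, 29)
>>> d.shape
(3, 17, 3, 3)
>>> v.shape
(29,)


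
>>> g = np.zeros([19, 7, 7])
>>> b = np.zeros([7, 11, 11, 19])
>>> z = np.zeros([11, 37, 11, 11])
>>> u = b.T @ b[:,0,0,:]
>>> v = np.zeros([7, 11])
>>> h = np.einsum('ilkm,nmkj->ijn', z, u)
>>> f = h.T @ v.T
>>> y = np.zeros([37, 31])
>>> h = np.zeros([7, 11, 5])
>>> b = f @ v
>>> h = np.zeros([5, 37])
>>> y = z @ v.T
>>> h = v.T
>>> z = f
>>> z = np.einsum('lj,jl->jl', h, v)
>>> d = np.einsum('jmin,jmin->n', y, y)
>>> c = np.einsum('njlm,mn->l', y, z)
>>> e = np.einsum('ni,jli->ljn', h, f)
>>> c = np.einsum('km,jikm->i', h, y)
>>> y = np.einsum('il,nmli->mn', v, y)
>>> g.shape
(19, 7, 7)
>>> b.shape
(19, 19, 11)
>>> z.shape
(7, 11)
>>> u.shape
(19, 11, 11, 19)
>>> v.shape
(7, 11)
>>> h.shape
(11, 7)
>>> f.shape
(19, 19, 7)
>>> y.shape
(37, 11)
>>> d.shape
(7,)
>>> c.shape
(37,)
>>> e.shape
(19, 19, 11)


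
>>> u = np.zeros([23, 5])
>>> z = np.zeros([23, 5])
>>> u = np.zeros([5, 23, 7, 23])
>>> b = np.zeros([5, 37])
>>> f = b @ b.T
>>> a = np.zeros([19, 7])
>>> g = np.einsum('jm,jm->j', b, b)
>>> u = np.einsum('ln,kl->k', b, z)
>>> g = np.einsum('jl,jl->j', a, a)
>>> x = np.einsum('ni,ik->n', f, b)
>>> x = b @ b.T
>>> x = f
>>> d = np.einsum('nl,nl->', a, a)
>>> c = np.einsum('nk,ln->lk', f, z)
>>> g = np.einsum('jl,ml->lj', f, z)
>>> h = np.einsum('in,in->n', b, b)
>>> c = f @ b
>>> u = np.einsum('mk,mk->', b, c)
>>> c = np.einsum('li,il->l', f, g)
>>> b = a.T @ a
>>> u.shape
()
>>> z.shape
(23, 5)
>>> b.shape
(7, 7)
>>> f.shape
(5, 5)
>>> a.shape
(19, 7)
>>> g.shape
(5, 5)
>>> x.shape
(5, 5)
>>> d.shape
()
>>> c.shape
(5,)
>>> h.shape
(37,)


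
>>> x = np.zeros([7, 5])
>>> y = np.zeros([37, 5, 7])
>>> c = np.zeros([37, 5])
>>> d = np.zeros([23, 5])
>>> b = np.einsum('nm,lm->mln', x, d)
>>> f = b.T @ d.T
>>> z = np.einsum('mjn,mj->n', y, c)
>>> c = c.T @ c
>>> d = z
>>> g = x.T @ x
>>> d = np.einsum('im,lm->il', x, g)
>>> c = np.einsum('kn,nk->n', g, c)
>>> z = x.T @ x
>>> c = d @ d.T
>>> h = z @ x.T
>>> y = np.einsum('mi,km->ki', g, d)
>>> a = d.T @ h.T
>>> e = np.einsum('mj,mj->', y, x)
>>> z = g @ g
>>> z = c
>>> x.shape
(7, 5)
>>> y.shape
(7, 5)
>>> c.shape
(7, 7)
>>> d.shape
(7, 5)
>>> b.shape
(5, 23, 7)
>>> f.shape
(7, 23, 23)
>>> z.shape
(7, 7)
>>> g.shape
(5, 5)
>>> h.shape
(5, 7)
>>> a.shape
(5, 5)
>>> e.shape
()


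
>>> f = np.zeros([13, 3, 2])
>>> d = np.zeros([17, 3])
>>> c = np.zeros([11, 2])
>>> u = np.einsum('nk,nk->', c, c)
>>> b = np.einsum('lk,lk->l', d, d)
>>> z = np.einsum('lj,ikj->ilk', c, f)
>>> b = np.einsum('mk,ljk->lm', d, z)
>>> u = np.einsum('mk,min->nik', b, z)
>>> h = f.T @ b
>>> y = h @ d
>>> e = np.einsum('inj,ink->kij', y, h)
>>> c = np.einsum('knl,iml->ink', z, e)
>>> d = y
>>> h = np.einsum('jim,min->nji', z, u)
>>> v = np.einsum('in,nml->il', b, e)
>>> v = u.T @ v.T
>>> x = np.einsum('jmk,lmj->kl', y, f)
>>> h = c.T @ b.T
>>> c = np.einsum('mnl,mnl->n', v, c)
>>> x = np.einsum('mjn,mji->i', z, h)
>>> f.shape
(13, 3, 2)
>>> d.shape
(2, 3, 3)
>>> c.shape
(11,)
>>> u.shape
(3, 11, 17)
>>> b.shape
(13, 17)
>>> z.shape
(13, 11, 3)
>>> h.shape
(13, 11, 13)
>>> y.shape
(2, 3, 3)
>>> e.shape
(17, 2, 3)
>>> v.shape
(17, 11, 13)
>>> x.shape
(13,)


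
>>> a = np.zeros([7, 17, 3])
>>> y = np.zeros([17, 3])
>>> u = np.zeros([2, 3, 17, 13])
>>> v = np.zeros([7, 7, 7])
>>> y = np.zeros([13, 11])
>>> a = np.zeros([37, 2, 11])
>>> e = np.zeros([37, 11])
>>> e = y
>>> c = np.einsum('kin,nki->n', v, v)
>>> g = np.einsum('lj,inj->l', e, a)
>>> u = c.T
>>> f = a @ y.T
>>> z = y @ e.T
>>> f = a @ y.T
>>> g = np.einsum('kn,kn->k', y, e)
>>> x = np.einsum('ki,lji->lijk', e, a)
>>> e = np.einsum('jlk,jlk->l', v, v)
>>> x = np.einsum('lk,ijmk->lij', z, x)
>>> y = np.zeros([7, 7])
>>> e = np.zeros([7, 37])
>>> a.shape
(37, 2, 11)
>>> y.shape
(7, 7)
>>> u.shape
(7,)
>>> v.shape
(7, 7, 7)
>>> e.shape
(7, 37)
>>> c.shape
(7,)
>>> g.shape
(13,)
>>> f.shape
(37, 2, 13)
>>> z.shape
(13, 13)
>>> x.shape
(13, 37, 11)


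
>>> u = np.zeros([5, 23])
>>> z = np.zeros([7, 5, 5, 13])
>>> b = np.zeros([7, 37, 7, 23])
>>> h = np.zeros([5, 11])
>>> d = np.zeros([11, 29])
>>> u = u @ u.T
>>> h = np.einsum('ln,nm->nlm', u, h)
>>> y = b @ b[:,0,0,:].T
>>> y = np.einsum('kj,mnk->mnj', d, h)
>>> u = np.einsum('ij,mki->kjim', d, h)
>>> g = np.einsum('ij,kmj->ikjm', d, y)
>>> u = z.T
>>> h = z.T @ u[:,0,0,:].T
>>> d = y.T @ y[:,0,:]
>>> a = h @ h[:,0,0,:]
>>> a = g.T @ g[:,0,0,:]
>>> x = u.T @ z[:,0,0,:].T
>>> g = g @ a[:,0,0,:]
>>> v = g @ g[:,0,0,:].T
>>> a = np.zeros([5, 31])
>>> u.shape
(13, 5, 5, 7)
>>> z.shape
(7, 5, 5, 13)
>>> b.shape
(7, 37, 7, 23)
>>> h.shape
(13, 5, 5, 13)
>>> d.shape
(29, 5, 29)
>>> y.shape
(5, 5, 29)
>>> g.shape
(11, 5, 29, 5)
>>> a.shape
(5, 31)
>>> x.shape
(7, 5, 5, 7)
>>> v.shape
(11, 5, 29, 11)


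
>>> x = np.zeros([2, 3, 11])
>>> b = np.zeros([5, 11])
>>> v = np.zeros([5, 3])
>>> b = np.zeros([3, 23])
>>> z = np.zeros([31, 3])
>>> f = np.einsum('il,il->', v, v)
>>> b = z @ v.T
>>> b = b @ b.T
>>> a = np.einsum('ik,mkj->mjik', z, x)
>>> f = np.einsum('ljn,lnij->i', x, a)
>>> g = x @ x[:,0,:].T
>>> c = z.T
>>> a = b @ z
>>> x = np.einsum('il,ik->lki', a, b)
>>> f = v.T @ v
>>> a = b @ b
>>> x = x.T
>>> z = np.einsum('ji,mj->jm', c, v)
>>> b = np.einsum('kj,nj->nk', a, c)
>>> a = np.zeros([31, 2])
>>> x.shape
(31, 31, 3)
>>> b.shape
(3, 31)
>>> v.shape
(5, 3)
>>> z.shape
(3, 5)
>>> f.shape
(3, 3)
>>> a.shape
(31, 2)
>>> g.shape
(2, 3, 2)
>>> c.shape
(3, 31)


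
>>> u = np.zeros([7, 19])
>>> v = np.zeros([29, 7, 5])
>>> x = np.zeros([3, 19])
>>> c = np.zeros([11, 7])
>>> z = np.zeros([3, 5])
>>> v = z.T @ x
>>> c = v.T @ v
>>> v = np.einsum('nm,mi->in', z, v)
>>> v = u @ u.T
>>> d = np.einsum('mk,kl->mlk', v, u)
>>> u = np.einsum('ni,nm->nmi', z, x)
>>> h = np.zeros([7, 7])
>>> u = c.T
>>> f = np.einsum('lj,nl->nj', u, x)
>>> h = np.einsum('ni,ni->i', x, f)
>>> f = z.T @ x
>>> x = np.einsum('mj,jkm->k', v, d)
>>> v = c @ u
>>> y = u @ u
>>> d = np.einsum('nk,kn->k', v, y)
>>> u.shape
(19, 19)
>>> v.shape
(19, 19)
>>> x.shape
(19,)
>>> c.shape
(19, 19)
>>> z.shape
(3, 5)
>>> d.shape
(19,)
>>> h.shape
(19,)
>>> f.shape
(5, 19)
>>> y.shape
(19, 19)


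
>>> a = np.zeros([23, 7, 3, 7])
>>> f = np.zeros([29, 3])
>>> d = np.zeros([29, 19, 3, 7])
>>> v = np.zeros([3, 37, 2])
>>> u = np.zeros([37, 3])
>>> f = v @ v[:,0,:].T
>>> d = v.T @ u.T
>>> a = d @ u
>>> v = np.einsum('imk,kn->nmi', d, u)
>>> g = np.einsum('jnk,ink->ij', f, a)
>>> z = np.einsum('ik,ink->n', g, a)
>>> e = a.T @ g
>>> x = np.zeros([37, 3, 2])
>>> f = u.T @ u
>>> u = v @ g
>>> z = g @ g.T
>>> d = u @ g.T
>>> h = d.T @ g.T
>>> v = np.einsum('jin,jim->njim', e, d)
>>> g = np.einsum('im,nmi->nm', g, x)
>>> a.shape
(2, 37, 3)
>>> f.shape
(3, 3)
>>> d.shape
(3, 37, 2)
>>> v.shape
(3, 3, 37, 2)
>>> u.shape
(3, 37, 3)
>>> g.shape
(37, 3)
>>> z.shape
(2, 2)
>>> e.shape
(3, 37, 3)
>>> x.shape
(37, 3, 2)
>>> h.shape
(2, 37, 2)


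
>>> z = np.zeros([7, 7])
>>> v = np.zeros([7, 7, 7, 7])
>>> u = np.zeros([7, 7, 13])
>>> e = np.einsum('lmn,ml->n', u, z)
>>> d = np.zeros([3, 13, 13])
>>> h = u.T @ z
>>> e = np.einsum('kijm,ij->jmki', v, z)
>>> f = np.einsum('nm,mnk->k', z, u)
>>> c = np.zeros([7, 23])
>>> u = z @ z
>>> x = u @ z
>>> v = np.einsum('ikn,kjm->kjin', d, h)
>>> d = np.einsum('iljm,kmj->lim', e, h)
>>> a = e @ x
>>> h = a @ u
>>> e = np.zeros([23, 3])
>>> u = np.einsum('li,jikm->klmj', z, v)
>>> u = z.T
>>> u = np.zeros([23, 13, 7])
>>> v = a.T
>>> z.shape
(7, 7)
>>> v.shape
(7, 7, 7, 7)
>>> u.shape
(23, 13, 7)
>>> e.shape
(23, 3)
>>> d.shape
(7, 7, 7)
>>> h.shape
(7, 7, 7, 7)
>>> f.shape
(13,)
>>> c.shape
(7, 23)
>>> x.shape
(7, 7)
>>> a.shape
(7, 7, 7, 7)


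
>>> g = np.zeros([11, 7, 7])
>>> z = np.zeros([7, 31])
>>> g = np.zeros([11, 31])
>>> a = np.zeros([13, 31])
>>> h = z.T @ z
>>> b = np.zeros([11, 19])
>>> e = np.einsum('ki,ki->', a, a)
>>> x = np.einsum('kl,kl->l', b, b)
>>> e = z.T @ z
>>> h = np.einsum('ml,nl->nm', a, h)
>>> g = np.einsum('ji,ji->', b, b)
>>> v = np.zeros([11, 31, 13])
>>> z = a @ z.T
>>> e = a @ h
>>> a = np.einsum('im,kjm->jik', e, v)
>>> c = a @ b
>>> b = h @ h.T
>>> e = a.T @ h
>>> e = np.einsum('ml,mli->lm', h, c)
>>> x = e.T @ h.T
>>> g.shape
()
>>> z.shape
(13, 7)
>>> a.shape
(31, 13, 11)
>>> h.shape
(31, 13)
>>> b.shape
(31, 31)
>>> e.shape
(13, 31)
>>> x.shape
(31, 31)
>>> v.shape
(11, 31, 13)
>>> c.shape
(31, 13, 19)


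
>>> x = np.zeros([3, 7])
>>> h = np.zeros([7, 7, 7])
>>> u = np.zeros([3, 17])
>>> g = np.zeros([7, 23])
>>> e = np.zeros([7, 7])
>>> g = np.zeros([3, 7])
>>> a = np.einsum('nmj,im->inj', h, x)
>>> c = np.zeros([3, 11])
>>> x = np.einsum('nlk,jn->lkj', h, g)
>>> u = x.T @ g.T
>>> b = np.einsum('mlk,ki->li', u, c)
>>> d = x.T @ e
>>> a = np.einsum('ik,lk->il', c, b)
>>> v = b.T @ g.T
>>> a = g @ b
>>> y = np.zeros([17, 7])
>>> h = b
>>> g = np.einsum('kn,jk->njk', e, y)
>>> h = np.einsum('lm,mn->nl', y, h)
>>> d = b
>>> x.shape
(7, 7, 3)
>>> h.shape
(11, 17)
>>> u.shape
(3, 7, 3)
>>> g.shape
(7, 17, 7)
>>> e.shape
(7, 7)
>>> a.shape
(3, 11)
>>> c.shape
(3, 11)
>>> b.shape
(7, 11)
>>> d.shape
(7, 11)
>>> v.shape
(11, 3)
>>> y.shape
(17, 7)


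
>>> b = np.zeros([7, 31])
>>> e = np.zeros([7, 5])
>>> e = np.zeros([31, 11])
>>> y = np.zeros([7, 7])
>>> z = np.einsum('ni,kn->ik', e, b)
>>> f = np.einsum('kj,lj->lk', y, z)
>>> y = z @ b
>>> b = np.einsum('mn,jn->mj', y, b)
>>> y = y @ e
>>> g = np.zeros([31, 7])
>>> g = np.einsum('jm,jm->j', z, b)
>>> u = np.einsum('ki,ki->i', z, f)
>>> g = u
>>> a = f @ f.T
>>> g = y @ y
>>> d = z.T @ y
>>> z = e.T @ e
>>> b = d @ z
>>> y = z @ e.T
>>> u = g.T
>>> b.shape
(7, 11)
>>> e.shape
(31, 11)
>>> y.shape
(11, 31)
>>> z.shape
(11, 11)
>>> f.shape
(11, 7)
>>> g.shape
(11, 11)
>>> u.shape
(11, 11)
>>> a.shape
(11, 11)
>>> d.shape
(7, 11)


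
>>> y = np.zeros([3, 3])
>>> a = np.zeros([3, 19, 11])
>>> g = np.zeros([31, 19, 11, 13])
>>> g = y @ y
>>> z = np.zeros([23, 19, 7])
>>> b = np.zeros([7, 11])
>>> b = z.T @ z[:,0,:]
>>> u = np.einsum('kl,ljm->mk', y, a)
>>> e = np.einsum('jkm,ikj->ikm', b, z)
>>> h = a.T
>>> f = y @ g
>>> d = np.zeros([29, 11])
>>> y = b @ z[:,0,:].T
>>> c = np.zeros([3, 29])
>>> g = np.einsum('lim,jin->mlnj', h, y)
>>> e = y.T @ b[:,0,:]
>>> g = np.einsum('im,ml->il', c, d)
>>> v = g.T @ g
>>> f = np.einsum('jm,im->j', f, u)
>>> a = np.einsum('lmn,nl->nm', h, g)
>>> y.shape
(7, 19, 23)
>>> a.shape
(3, 19)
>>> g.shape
(3, 11)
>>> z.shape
(23, 19, 7)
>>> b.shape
(7, 19, 7)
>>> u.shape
(11, 3)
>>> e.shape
(23, 19, 7)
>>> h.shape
(11, 19, 3)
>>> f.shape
(3,)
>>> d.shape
(29, 11)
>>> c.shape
(3, 29)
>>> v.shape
(11, 11)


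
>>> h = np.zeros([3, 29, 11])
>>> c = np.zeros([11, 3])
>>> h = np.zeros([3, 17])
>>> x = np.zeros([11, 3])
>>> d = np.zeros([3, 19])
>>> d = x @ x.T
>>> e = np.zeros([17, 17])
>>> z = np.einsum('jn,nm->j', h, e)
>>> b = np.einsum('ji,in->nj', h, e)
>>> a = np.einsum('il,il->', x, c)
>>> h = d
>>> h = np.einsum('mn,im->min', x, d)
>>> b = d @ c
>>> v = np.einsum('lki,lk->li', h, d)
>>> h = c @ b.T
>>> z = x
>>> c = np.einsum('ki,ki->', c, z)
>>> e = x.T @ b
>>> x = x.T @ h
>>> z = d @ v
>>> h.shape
(11, 11)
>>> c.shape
()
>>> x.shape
(3, 11)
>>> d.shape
(11, 11)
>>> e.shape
(3, 3)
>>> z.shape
(11, 3)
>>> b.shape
(11, 3)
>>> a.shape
()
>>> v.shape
(11, 3)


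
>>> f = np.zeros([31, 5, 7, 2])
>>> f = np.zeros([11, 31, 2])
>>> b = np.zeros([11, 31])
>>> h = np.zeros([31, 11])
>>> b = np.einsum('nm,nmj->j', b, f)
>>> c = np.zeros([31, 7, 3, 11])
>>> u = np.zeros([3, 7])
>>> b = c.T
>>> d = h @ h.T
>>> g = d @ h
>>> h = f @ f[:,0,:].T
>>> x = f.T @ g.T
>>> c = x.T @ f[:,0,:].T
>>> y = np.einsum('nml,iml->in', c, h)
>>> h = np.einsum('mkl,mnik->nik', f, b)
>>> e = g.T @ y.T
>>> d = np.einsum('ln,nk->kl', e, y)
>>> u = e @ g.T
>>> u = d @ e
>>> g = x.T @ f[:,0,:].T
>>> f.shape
(11, 31, 2)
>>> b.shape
(11, 3, 7, 31)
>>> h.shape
(3, 7, 31)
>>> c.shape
(31, 31, 11)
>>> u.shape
(31, 11)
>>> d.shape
(31, 11)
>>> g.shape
(31, 31, 11)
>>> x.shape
(2, 31, 31)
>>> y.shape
(11, 31)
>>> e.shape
(11, 11)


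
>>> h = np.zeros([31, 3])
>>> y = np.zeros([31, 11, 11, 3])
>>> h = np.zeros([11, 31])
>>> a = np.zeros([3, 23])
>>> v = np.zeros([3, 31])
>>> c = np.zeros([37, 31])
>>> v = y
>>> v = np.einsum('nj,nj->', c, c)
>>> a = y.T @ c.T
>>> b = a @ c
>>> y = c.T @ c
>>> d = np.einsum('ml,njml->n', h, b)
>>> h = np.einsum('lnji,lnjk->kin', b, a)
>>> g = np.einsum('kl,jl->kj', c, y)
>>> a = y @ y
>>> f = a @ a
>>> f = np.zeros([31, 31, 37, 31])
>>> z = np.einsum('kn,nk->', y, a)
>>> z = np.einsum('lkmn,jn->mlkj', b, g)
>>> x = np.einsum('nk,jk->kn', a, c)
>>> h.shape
(37, 31, 11)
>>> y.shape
(31, 31)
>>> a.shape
(31, 31)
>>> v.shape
()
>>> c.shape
(37, 31)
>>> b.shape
(3, 11, 11, 31)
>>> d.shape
(3,)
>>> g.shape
(37, 31)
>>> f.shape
(31, 31, 37, 31)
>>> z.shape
(11, 3, 11, 37)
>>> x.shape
(31, 31)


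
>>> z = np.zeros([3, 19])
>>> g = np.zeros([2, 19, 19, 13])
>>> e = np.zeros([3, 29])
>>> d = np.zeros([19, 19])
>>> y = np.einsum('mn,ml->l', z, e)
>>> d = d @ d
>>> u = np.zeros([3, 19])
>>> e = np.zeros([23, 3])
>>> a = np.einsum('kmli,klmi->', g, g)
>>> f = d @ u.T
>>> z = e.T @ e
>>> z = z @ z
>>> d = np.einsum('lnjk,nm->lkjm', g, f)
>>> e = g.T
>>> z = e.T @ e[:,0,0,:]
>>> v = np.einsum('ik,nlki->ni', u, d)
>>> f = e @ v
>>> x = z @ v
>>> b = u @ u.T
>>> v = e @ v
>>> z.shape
(2, 19, 19, 2)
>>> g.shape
(2, 19, 19, 13)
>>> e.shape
(13, 19, 19, 2)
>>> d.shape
(2, 13, 19, 3)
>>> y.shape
(29,)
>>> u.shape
(3, 19)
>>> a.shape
()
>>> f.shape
(13, 19, 19, 3)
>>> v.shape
(13, 19, 19, 3)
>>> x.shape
(2, 19, 19, 3)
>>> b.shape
(3, 3)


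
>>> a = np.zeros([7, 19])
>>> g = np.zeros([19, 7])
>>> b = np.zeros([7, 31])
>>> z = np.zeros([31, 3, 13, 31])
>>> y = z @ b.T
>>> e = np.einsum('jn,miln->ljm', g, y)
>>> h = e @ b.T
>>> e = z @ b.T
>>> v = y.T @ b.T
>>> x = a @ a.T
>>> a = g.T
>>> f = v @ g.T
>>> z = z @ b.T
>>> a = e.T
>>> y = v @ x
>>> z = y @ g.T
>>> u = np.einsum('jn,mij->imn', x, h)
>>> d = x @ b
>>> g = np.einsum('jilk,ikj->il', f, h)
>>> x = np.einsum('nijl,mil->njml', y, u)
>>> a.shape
(7, 13, 3, 31)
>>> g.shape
(13, 3)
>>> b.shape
(7, 31)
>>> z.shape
(7, 13, 3, 19)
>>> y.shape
(7, 13, 3, 7)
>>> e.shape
(31, 3, 13, 7)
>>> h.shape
(13, 19, 7)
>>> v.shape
(7, 13, 3, 7)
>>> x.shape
(7, 3, 19, 7)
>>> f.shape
(7, 13, 3, 19)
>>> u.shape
(19, 13, 7)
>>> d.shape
(7, 31)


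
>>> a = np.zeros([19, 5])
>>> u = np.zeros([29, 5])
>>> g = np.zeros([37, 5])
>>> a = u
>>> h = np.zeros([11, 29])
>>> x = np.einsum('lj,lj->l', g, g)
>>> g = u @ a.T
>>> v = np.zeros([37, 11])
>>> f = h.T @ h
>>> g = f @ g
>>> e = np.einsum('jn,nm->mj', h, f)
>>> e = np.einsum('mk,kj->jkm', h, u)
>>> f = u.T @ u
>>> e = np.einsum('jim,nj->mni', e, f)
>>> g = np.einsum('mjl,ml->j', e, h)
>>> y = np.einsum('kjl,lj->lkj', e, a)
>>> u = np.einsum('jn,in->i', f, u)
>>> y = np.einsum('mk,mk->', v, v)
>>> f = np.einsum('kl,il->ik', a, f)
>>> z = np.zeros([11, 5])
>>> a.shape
(29, 5)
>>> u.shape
(29,)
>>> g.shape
(5,)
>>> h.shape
(11, 29)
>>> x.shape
(37,)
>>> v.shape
(37, 11)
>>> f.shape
(5, 29)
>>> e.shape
(11, 5, 29)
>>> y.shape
()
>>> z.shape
(11, 5)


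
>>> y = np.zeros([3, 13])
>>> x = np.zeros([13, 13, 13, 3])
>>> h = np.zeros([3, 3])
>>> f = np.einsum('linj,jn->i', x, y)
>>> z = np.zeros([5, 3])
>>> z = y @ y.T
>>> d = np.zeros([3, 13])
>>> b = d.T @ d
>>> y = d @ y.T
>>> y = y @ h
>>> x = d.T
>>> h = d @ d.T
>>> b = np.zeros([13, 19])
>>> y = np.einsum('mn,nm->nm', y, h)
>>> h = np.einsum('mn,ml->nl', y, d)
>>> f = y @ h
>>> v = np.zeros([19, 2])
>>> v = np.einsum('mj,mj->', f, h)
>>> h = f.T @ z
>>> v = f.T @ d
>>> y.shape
(3, 3)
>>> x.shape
(13, 3)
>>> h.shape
(13, 3)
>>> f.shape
(3, 13)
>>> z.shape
(3, 3)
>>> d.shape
(3, 13)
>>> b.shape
(13, 19)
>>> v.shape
(13, 13)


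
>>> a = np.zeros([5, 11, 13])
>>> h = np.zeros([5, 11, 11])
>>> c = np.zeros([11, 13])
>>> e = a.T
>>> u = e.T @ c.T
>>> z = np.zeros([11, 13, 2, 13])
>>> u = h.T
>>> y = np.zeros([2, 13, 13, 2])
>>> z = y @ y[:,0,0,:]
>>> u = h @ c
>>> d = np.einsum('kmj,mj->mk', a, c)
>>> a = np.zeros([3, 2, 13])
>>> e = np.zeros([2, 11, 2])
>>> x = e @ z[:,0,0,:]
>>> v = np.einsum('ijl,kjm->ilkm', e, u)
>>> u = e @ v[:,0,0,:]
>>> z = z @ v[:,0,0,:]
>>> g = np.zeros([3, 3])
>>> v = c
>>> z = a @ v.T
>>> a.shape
(3, 2, 13)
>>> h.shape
(5, 11, 11)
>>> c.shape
(11, 13)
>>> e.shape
(2, 11, 2)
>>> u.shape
(2, 11, 13)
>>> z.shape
(3, 2, 11)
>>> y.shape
(2, 13, 13, 2)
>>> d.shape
(11, 5)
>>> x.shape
(2, 11, 2)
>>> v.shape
(11, 13)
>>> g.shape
(3, 3)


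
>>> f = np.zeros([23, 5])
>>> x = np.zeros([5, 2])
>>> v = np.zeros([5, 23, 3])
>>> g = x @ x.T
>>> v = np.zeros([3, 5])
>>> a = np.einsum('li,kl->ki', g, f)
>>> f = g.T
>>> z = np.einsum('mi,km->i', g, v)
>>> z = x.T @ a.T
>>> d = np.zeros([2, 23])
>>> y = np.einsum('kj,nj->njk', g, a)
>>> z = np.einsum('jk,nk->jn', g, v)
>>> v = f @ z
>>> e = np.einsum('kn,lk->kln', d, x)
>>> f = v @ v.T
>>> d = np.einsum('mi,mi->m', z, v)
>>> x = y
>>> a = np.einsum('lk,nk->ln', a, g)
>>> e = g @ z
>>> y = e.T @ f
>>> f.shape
(5, 5)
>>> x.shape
(23, 5, 5)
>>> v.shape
(5, 3)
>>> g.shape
(5, 5)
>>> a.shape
(23, 5)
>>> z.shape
(5, 3)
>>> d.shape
(5,)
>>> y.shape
(3, 5)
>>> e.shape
(5, 3)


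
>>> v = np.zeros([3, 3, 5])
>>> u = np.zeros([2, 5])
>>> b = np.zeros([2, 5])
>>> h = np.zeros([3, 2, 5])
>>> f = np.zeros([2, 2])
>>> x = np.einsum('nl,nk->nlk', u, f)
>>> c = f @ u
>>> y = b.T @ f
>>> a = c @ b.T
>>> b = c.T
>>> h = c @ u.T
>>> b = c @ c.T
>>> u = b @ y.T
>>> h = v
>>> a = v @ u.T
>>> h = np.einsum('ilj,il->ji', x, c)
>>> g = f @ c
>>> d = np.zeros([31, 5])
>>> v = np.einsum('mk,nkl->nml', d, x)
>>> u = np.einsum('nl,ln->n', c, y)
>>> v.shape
(2, 31, 2)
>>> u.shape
(2,)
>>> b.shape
(2, 2)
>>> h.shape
(2, 2)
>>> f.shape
(2, 2)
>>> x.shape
(2, 5, 2)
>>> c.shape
(2, 5)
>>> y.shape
(5, 2)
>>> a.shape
(3, 3, 2)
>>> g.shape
(2, 5)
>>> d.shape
(31, 5)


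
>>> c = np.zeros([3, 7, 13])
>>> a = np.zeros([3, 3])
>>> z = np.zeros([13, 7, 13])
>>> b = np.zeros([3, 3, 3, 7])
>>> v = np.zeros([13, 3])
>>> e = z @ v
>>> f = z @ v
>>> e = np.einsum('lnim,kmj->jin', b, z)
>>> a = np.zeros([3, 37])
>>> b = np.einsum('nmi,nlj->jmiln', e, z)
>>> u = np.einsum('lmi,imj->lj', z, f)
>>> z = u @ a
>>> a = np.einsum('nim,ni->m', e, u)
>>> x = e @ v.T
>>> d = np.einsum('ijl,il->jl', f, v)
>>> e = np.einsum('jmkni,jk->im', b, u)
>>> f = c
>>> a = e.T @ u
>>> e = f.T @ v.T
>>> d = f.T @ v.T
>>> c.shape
(3, 7, 13)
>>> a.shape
(3, 3)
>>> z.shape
(13, 37)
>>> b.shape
(13, 3, 3, 7, 13)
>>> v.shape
(13, 3)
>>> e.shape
(13, 7, 13)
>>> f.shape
(3, 7, 13)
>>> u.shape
(13, 3)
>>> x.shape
(13, 3, 13)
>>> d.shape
(13, 7, 13)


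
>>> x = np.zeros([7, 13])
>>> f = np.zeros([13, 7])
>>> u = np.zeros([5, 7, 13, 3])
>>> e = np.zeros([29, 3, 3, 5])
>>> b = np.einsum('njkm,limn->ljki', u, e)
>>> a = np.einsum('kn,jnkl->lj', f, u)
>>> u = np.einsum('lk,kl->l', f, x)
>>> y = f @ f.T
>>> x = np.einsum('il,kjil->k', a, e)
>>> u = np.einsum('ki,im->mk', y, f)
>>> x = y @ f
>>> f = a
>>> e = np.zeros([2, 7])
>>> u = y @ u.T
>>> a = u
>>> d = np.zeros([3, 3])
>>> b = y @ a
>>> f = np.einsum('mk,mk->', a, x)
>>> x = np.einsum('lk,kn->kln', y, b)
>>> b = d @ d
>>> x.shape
(13, 13, 7)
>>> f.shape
()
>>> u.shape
(13, 7)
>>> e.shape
(2, 7)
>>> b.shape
(3, 3)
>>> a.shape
(13, 7)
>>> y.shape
(13, 13)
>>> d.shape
(3, 3)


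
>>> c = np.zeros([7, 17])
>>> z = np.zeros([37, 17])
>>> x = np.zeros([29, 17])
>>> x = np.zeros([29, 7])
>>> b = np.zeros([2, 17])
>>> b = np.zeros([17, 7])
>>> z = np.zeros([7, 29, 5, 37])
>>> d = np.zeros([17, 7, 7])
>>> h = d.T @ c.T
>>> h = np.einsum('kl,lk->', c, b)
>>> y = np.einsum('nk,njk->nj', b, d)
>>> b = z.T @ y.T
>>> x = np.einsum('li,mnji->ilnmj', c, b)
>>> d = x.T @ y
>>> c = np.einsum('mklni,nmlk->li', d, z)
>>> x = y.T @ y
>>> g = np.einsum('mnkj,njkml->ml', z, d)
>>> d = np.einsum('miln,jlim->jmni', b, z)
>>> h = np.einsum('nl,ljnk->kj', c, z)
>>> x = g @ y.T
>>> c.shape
(5, 7)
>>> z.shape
(7, 29, 5, 37)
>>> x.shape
(7, 17)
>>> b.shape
(37, 5, 29, 17)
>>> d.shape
(7, 37, 17, 5)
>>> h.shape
(37, 29)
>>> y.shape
(17, 7)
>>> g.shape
(7, 7)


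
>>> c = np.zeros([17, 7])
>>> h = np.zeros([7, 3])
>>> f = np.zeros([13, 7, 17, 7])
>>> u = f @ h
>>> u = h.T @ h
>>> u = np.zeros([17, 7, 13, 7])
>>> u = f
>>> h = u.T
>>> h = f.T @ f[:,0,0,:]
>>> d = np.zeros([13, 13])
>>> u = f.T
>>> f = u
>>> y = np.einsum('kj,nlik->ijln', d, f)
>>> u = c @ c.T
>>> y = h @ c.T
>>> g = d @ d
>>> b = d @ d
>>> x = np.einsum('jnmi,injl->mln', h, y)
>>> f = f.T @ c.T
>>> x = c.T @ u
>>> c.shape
(17, 7)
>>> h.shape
(7, 17, 7, 7)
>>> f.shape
(13, 7, 17, 17)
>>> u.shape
(17, 17)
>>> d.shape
(13, 13)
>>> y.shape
(7, 17, 7, 17)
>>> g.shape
(13, 13)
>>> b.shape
(13, 13)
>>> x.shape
(7, 17)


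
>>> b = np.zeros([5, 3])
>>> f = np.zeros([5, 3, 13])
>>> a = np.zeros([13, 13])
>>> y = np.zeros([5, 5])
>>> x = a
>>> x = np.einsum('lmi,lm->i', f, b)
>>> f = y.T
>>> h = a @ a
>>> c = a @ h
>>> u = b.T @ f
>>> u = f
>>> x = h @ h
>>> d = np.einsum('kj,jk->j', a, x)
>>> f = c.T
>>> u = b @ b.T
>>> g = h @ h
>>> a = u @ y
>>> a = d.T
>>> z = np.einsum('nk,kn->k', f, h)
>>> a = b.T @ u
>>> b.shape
(5, 3)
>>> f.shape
(13, 13)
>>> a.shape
(3, 5)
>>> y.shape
(5, 5)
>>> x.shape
(13, 13)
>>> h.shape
(13, 13)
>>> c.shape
(13, 13)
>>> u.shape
(5, 5)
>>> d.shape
(13,)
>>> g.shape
(13, 13)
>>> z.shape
(13,)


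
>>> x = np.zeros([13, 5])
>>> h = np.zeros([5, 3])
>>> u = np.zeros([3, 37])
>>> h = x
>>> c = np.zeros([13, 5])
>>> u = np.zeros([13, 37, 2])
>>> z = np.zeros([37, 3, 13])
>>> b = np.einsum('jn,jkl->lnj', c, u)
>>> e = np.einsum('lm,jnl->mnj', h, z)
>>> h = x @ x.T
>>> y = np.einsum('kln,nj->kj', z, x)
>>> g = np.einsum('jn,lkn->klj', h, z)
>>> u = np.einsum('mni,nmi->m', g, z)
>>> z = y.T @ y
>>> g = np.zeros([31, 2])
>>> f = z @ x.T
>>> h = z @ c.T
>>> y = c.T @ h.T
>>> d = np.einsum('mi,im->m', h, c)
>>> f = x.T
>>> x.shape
(13, 5)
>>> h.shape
(5, 13)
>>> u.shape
(3,)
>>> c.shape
(13, 5)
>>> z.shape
(5, 5)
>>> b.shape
(2, 5, 13)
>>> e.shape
(5, 3, 37)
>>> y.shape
(5, 5)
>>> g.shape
(31, 2)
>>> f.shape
(5, 13)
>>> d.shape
(5,)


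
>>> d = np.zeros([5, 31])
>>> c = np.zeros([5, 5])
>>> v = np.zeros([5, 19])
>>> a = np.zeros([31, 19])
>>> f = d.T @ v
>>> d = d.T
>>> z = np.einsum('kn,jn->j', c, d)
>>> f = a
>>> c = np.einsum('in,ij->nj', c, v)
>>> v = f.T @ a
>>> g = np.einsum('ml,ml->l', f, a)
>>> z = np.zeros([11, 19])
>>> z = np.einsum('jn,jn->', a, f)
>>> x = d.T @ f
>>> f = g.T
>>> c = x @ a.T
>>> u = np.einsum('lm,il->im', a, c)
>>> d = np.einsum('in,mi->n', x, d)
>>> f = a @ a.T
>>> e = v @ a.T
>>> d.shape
(19,)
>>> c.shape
(5, 31)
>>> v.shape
(19, 19)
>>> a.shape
(31, 19)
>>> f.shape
(31, 31)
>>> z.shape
()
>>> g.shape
(19,)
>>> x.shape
(5, 19)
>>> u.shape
(5, 19)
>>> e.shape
(19, 31)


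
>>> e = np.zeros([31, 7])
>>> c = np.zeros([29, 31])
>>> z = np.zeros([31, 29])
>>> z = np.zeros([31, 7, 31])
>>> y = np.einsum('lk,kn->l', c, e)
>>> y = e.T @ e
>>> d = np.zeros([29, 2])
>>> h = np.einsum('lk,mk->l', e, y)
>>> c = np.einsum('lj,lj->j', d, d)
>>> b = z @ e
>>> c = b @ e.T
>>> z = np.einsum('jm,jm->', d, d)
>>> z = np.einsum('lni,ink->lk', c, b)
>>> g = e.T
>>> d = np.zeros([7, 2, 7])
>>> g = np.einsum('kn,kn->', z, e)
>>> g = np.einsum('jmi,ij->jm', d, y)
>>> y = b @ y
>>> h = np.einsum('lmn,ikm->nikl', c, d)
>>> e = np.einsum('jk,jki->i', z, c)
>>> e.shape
(31,)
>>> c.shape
(31, 7, 31)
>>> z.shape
(31, 7)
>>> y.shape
(31, 7, 7)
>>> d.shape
(7, 2, 7)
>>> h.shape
(31, 7, 2, 31)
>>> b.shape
(31, 7, 7)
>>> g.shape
(7, 2)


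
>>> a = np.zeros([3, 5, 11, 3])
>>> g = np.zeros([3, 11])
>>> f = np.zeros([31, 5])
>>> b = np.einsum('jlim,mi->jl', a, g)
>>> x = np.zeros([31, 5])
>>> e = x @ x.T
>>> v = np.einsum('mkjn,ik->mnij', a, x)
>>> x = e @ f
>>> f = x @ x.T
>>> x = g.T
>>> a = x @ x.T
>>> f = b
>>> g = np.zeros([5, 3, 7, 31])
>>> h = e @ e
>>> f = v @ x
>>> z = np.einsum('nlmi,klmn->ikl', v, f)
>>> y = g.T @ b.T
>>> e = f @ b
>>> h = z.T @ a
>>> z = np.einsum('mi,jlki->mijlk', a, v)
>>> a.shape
(11, 11)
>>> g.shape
(5, 3, 7, 31)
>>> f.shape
(3, 3, 31, 3)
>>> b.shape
(3, 5)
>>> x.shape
(11, 3)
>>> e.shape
(3, 3, 31, 5)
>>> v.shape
(3, 3, 31, 11)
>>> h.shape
(3, 3, 11)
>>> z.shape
(11, 11, 3, 3, 31)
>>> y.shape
(31, 7, 3, 3)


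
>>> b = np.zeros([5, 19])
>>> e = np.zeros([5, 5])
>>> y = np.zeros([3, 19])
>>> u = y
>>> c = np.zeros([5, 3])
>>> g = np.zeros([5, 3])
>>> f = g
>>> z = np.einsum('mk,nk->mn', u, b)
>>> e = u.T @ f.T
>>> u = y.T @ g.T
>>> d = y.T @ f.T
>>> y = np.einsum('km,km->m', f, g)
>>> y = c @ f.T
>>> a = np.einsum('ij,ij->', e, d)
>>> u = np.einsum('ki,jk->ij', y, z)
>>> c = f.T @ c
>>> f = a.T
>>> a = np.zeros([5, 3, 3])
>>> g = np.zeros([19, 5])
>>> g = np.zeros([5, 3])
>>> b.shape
(5, 19)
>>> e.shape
(19, 5)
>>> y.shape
(5, 5)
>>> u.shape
(5, 3)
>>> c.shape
(3, 3)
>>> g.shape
(5, 3)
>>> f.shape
()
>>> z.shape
(3, 5)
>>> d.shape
(19, 5)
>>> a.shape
(5, 3, 3)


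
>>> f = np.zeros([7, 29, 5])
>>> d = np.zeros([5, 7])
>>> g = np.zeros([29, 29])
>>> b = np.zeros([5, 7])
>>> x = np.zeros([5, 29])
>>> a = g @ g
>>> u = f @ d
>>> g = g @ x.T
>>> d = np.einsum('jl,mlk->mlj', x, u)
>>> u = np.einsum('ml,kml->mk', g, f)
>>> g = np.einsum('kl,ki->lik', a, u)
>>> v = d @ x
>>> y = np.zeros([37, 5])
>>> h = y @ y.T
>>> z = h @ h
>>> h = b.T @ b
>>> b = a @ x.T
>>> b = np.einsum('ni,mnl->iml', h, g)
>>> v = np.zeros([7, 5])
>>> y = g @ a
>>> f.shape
(7, 29, 5)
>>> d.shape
(7, 29, 5)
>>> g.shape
(29, 7, 29)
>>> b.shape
(7, 29, 29)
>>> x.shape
(5, 29)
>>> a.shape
(29, 29)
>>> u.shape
(29, 7)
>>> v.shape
(7, 5)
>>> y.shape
(29, 7, 29)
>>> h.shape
(7, 7)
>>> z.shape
(37, 37)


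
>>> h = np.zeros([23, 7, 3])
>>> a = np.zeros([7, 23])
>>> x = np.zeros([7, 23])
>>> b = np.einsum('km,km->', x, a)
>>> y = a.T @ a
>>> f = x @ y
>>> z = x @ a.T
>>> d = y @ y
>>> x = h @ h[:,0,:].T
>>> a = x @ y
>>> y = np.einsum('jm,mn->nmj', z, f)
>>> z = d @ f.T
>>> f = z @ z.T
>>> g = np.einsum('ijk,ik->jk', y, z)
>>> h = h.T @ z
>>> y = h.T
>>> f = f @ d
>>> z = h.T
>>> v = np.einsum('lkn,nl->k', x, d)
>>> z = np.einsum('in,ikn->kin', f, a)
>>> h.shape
(3, 7, 7)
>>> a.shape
(23, 7, 23)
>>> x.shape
(23, 7, 23)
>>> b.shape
()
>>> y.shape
(7, 7, 3)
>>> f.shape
(23, 23)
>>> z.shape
(7, 23, 23)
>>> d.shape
(23, 23)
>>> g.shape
(7, 7)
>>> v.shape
(7,)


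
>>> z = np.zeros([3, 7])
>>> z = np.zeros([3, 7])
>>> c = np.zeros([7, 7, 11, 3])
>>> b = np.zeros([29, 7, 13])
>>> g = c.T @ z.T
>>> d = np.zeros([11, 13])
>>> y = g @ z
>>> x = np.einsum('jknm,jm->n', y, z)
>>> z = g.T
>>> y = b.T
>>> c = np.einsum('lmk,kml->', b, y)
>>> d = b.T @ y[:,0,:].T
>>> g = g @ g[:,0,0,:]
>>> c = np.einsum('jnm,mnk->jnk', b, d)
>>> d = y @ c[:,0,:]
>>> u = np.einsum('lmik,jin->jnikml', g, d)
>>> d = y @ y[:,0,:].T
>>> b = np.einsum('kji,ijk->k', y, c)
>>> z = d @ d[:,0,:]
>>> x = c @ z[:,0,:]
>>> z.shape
(13, 7, 13)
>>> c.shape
(29, 7, 13)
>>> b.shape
(13,)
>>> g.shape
(3, 11, 7, 3)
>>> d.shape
(13, 7, 13)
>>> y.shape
(13, 7, 29)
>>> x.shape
(29, 7, 13)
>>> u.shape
(13, 13, 7, 3, 11, 3)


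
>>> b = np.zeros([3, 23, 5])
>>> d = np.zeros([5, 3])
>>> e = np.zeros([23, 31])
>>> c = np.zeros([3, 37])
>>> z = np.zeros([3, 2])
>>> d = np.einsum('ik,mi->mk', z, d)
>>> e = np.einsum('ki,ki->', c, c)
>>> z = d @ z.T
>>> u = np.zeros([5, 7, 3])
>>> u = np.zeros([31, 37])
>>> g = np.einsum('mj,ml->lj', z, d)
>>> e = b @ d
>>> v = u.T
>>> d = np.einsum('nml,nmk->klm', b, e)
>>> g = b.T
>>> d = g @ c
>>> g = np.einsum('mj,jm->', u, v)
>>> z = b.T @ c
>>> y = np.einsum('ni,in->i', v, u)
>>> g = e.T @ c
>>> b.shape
(3, 23, 5)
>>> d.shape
(5, 23, 37)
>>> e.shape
(3, 23, 2)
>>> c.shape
(3, 37)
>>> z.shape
(5, 23, 37)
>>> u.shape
(31, 37)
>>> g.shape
(2, 23, 37)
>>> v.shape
(37, 31)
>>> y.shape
(31,)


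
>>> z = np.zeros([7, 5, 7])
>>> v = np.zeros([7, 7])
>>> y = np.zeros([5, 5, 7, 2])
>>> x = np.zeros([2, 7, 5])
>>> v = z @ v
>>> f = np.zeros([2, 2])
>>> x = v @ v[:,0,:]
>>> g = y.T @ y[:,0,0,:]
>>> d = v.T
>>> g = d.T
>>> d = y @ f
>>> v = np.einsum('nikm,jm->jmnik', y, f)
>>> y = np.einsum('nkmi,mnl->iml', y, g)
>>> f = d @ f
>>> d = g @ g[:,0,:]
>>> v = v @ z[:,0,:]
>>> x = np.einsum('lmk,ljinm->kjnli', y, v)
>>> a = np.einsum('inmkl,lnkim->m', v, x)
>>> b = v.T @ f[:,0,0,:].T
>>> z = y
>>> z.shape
(2, 7, 7)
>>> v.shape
(2, 2, 5, 5, 7)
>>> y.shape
(2, 7, 7)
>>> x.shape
(7, 2, 5, 2, 5)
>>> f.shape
(5, 5, 7, 2)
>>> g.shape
(7, 5, 7)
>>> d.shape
(7, 5, 7)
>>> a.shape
(5,)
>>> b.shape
(7, 5, 5, 2, 5)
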